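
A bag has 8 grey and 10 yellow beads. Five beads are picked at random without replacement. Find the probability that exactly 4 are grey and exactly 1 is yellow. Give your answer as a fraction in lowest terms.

25/306

Unordered draws without replacement: count favorable combinations over C(18,5).
Favorable = C(8,4) · C(10,1) = 700; total = C(18,5) = 8568.
P = 700/8568 = 25/306 ≈ 0.0817.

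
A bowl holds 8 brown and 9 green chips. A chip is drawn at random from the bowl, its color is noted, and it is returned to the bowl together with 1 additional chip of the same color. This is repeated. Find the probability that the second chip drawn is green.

9/17

Condition on the first draw. If first is green (prob 9/17), second-green has prob (10)/(18); if not (prob 8/17), it has prob 9/(18).
P = (9/17)·(10/18) + (8/17)·(9/18) = 9/17 ≈ 0.5294.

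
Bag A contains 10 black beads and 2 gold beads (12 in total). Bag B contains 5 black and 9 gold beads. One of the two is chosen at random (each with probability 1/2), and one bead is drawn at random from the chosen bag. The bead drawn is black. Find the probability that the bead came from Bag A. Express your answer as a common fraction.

P(black | Bag A) = 5/6; P(black | Bag B) = 5/14.
P(black) = 1/2·5/6 + 1/2·5/14 = 25/42.
By Bayes' rule, P(Bag A | black) = 5/12 / 25/42 = 7/10 ≈ 0.7000.

7/10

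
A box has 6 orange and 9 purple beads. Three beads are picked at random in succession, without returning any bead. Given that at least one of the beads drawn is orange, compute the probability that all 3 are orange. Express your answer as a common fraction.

P(all 3 orange) = C(6,3)/C(15,3) = 4/91; P(at least one orange) = 1 − C(9,3)/C(15,3) = 53/65.
Since 'all 3 orange' ⊆ 'at least one orange', P(all 3 | at least one) = 4/91 / 53/65 = 20/371 ≈ 0.0539.

20/371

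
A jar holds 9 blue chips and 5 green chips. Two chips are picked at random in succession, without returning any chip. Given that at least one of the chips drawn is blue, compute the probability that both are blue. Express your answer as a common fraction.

P(both blue) = C(9,2)/C(14,2) = 36/91; P(at least one blue) = 1 − C(5,2)/C(14,2) = 81/91.
Since 'both blue' ⊆ 'at least one blue', P(both | at least one) = 36/91 / 81/91 = 4/9 ≈ 0.4444.

4/9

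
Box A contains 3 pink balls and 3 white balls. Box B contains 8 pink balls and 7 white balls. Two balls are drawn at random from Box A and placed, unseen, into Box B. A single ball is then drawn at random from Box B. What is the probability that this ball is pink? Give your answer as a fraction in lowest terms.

9/17

Condition on how many of the transferred balls are pink (from Box A: 3 pink of 6; then Box B has 17 total).
  0 pink: C(3,0)C(3,2)/C(6,2) = 1/5; then P = 8/17
  1 pink: C(3,1)C(3,1)/C(6,2) = 3/5; then P = 9/17
  2 pink: C(3,2)C(3,0)/C(6,2) = 1/5; then P = 10/17
P(pink from Box B) = 9/17 ≈ 0.5294.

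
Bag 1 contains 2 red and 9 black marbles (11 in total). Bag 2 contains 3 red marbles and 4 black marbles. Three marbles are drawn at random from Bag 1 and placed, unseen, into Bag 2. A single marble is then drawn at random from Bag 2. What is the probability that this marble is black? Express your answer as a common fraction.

71/110

Condition on how many of the transferred marbles are black (from Bag 1: 9 black of 11; then Bag 2 has 10 total).
  1 black: C(9,1)C(2,2)/C(11,3) = 3/55; then P = 5/10
  2 black: C(9,2)C(2,1)/C(11,3) = 24/55; then P = 6/10
  3 black: C(9,3)C(2,0)/C(11,3) = 28/55; then P = 7/10
P(black from Bag 2) = 71/110 ≈ 0.6455.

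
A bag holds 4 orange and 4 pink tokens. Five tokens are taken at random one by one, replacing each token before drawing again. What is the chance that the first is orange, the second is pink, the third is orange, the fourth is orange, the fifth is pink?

Multiply the conditional probability of each draw in order, with replacement (the composition resets each draw).
P = (4/8) · (4/8) · (4/8) · (4/8) · (4/8) = 1/32 ≈ 0.0312.

1/32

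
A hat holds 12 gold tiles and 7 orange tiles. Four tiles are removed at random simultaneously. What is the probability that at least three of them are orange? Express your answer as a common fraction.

455/3876

Sum the hypergeometric tail for j = 3,…,4 orange tiles.
Favorable = C(7,3)·C(12,1) + C(7,4)·C(12,0) = 455; total = C(19,4) = 3876.
P = 455/3876 = 455/3876 ≈ 0.1174.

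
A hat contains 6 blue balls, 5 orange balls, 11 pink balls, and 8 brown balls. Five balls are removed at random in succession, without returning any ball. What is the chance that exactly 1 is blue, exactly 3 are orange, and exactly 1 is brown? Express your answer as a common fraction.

80/23751

Unordered draws without replacement: count favorable combinations over C(30,5).
Favorable = C(6,1) · C(5,3) · C(11,0) · C(8,1) = 480; total = C(30,5) = 142506.
P = 480/142506 = 80/23751 ≈ 0.0034.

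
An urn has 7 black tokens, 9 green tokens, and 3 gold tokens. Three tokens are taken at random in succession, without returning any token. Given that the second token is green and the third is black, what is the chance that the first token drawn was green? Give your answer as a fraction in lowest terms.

8/17

P(first=green and the second token is green and the third is black) = (9/19)·(8/18)·(7/17) = 28/323.
P(E) = Σ over first color = 21/323 + 28/323 + 21/646 = 7/38.
By Bayes, P(first=green | E) = 28/323 / 7/38 = 8/17 ≈ 0.4706.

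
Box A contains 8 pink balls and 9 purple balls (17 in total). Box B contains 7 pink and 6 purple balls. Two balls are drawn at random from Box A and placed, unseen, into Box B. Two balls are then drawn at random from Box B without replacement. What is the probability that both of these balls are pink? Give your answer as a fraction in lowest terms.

9/34

Condition on how many of the transferred balls are pink (from Box A: 8 pink of 17; then Box B has 15 total).
  0 pink: C(8,0)C(9,2)/C(17,2) = 9/34; then P = C(7,2)/C(15,2) = 1/5
  1 pink: C(8,1)C(9,1)/C(17,2) = 9/17; then P = C(8,2)/C(15,2) = 4/15
  2 pink: C(8,2)C(9,0)/C(17,2) = 7/34; then P = C(9,2)/C(15,2) = 12/35
P(both pink) = 9/34 ≈ 0.2647.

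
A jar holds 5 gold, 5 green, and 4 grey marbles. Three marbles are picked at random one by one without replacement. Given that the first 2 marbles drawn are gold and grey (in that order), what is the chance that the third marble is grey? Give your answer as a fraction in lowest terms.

1/4

After removing 1 gold, 1 grey, the jar has 3 grey out of 12 remaining.
P(third is grey | given) = 3/12 = 1/4 ≈ 0.2500.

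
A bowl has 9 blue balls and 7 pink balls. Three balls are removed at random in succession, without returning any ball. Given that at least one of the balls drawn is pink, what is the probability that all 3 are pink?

P(all 3 pink) = C(7,3)/C(16,3) = 1/16; P(at least one pink) = 1 − C(9,3)/C(16,3) = 17/20.
Since 'all 3 pink' ⊆ 'at least one pink', P(all 3 | at least one) = 1/16 / 17/20 = 5/68 ≈ 0.0735.

5/68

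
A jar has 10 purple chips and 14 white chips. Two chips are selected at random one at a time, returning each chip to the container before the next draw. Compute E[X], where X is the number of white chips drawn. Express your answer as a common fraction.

7/6

By linearity of expectation, E[X] = Σ P(draw i is white); each independent draw has P(white) = 14/24.
E[X] = 2 · 14/24 = 7/6 ≈ 1.1667.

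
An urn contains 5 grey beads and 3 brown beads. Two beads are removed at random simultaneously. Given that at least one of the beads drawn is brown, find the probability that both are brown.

1/6

P(both brown) = C(3,2)/C(8,2) = 3/28; P(at least one brown) = 1 − C(5,2)/C(8,2) = 9/14.
Since 'both brown' ⊆ 'at least one brown', P(both | at least one) = 3/28 / 9/14 = 1/6 ≈ 0.1667.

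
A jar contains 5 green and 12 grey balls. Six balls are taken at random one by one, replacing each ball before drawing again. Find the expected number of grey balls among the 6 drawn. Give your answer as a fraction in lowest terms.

By linearity of expectation, E[X] = Σ P(draw i is grey); each independent draw has P(grey) = 12/17.
E[X] = 6 · 12/17 = 72/17 ≈ 4.2353.

72/17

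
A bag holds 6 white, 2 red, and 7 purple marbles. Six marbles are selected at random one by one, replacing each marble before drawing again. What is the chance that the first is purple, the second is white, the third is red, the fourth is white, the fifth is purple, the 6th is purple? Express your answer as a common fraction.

Multiply the conditional probability of each draw in order, with replacement (the composition resets each draw).
P = (7/15) · (6/15) · (2/15) · (6/15) · (7/15) · (7/15) = 2744/1265625 ≈ 0.0022.

2744/1265625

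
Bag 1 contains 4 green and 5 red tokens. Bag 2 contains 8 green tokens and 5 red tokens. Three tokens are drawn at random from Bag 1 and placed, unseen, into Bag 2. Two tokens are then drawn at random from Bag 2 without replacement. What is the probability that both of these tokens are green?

Condition on how many of the transferred tokens are green (from Bag 1: 4 green of 9; then Bag 2 has 16 total).
  0 green: C(4,0)C(5,3)/C(9,3) = 5/42; then P = C(8,2)/C(16,2) = 7/30
  1 green: C(4,1)C(5,2)/C(9,3) = 10/21; then P = C(9,2)/C(16,2) = 3/10
  2 green: C(4,2)C(5,1)/C(9,3) = 5/14; then P = C(10,2)/C(16,2) = 3/8
  3 green: C(4,3)C(5,0)/C(9,3) = 1/21; then P = C(11,2)/C(16,2) = 11/24
P(both green) = 47/144 ≈ 0.3264.

47/144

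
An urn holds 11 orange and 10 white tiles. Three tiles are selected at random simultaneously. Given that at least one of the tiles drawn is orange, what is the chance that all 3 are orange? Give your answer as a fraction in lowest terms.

3/22

P(all 3 orange) = C(11,3)/C(21,3) = 33/266; P(at least one orange) = 1 − C(10,3)/C(21,3) = 121/133.
Since 'all 3 orange' ⊆ 'at least one orange', P(all 3 | at least one) = 33/266 / 121/133 = 3/22 ≈ 0.1364.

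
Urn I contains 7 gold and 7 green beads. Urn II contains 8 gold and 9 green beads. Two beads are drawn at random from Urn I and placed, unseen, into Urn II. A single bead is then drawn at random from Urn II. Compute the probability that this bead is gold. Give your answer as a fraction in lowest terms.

Condition on how many of the transferred beads are gold (from Urn I: 7 gold of 14; then Urn II has 19 total).
  0 gold: C(7,0)C(7,2)/C(14,2) = 3/13; then P = 8/19
  1 gold: C(7,1)C(7,1)/C(14,2) = 7/13; then P = 9/19
  2 gold: C(7,2)C(7,0)/C(14,2) = 3/13; then P = 10/19
P(gold from Urn II) = 9/19 ≈ 0.4737.

9/19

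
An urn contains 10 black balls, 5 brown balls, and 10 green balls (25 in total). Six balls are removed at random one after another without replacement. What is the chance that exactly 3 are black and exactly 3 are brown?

12/1771

Unordered draws without replacement: count favorable combinations over C(25,6).
Favorable = C(10,3) · C(5,3) · C(10,0) = 1200; total = C(25,6) = 177100.
P = 1200/177100 = 12/1771 ≈ 0.0068.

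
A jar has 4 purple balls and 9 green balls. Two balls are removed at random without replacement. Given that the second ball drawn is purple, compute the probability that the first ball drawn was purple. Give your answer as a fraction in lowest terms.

P(first=purple and the second ball drawn is purple) = (4/13)·(3/12) = 1/13.
P(the second ball drawn is purple) = Σ over first color = 1/13 + 3/13 = 4/13.
By Bayes, P(first=purple | the second ball drawn is purple) = 1/13 / 4/13 = 1/4 ≈ 0.2500.

1/4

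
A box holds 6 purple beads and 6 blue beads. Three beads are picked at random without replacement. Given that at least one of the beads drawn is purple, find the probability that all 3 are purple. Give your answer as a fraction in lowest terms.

P(all 3 purple) = C(6,3)/C(12,3) = 1/11; P(at least one purple) = 1 − C(6,3)/C(12,3) = 10/11.
Since 'all 3 purple' ⊆ 'at least one purple', P(all 3 | at least one) = 1/11 / 10/11 = 1/10 ≈ 0.1000.

1/10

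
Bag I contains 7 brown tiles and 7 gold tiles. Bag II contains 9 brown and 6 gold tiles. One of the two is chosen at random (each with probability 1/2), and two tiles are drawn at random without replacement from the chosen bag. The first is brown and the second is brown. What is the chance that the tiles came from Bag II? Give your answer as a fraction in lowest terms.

P(E | Bag I) = 3/13; P(E | Bag II) = 12/35.
P(E) = 1/2·3/13 + 1/2·12/35 = 261/910.
By Bayes' rule, P(Bag II | E) = 6/35 / 261/910 = 52/87 ≈ 0.5977.

52/87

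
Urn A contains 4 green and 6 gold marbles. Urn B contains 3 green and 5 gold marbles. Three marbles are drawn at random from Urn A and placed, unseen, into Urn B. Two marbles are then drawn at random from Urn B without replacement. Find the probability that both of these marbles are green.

7/55

Condition on how many of the transferred marbles are green (from Urn A: 4 green of 10; then Urn B has 11 total).
  0 green: C(4,0)C(6,3)/C(10,3) = 1/6; then P = C(3,2)/C(11,2) = 3/55
  1 green: C(4,1)C(6,2)/C(10,3) = 1/2; then P = C(4,2)/C(11,2) = 6/55
  2 green: C(4,2)C(6,1)/C(10,3) = 3/10; then P = C(5,2)/C(11,2) = 2/11
  3 green: C(4,3)C(6,0)/C(10,3) = 1/30; then P = C(6,2)/C(11,2) = 3/11
P(both green) = 7/55 ≈ 0.1273.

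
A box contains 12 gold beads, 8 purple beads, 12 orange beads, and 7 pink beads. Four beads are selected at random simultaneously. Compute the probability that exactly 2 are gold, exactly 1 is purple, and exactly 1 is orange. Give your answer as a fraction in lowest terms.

704/9139

Unordered draws without replacement: count favorable combinations over C(39,4).
Favorable = C(12,2) · C(8,1) · C(12,1) · C(7,0) = 6336; total = C(39,4) = 82251.
P = 6336/82251 = 704/9139 ≈ 0.0770.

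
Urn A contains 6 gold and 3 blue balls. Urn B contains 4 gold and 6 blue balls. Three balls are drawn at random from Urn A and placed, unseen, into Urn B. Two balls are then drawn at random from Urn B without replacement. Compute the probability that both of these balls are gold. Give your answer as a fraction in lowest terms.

61/312

Condition on how many of the transferred balls are gold (from Urn A: 6 gold of 9; then Urn B has 13 total).
  0 gold: C(6,0)C(3,3)/C(9,3) = 1/84; then P = C(4,2)/C(13,2) = 1/13
  1 gold: C(6,1)C(3,2)/C(9,3) = 3/14; then P = C(5,2)/C(13,2) = 5/39
  2 gold: C(6,2)C(3,1)/C(9,3) = 15/28; then P = C(6,2)/C(13,2) = 5/26
  3 gold: C(6,3)C(3,0)/C(9,3) = 5/21; then P = C(7,2)/C(13,2) = 7/26
P(both gold) = 61/312 ≈ 0.1955.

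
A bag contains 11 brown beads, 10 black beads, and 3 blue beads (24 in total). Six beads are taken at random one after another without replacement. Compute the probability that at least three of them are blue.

5/506

Sum the hypergeometric tail for j = 3,…,3 blue beads.
Favorable = C(3,3)·C(21,3) = 1330; total = C(24,6) = 134596.
P = 1330/134596 = 5/506 ≈ 0.0099.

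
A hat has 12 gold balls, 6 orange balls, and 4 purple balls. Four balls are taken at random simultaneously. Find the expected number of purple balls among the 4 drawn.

8/11

By linearity of expectation, E[X] = Σ P(draw i is purple); by symmetry each draw (even without replacement) has P(purple) = 4/22.
E[X] = 4 · 4/22 = 8/11 ≈ 0.7273.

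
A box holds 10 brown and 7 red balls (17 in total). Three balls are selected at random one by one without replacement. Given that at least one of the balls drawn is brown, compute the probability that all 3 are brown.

8/43

P(all 3 brown) = C(10,3)/C(17,3) = 3/17; P(at least one brown) = 1 − C(7,3)/C(17,3) = 129/136.
Since 'all 3 brown' ⊆ 'at least one brown', P(all 3 | at least one) = 3/17 / 129/136 = 8/43 ≈ 0.1860.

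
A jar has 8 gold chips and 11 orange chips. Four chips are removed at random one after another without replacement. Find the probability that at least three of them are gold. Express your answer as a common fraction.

Sum the hypergeometric tail for j = 3,…,4 gold chips.
Favorable = C(8,3)·C(11,1) + C(8,4)·C(11,0) = 686; total = C(19,4) = 3876.
P = 686/3876 = 343/1938 ≈ 0.1770.

343/1938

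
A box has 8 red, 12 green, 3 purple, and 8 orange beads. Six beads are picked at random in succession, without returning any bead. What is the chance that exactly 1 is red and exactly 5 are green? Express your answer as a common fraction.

704/81809

Unordered draws without replacement: count favorable combinations over C(31,6).
Favorable = C(8,1) · C(12,5) · C(3,0) · C(8,0) = 6336; total = C(31,6) = 736281.
P = 6336/736281 = 704/81809 ≈ 0.0086.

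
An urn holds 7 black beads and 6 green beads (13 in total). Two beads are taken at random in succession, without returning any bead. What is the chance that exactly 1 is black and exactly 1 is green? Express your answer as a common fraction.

Unordered draws without replacement: count favorable combinations over C(13,2).
Favorable = C(7,1) · C(6,1) = 42; total = C(13,2) = 78.
P = 42/78 = 7/13 ≈ 0.5385.

7/13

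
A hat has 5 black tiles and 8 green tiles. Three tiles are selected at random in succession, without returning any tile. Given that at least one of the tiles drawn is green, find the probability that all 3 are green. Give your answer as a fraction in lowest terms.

14/69

P(all 3 green) = C(8,3)/C(13,3) = 28/143; P(at least one green) = 1 − C(5,3)/C(13,3) = 138/143.
Since 'all 3 green' ⊆ 'at least one green', P(all 3 | at least one) = 28/143 / 138/143 = 14/69 ≈ 0.2029.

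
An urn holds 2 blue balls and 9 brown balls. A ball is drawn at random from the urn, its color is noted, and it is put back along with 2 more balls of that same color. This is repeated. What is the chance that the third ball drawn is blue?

Sum over the four possibilities for the first two draws (blue/not-blue each), tracking how the blue count and total change by +2 per draw.
P(third is blue) = 2/11 ≈ 0.1818. (In a Pólya urn every draw has the same marginal probability 2/11.)

2/11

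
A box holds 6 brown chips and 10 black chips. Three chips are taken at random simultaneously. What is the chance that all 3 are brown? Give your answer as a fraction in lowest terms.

Unordered draws without replacement: count favorable combinations over C(16,3).
Favorable = C(6,3) · C(10,0) = 20; total = C(16,3) = 560.
P = 20/560 = 1/28 ≈ 0.0357.

1/28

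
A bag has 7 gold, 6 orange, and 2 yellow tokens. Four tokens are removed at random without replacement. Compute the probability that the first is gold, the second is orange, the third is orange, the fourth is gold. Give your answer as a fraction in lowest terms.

Multiply the conditional probability of each draw in order, without replacement, so each draw removes one from its color and from the total.
P = (7/15) · (6/14) · (5/13) · (6/12) = 1/26 ≈ 0.0385.

1/26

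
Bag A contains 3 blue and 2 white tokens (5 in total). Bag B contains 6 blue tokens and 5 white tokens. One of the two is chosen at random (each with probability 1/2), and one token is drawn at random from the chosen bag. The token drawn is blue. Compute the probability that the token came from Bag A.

P(blue | Bag A) = 3/5; P(blue | Bag B) = 6/11.
P(blue) = 1/2·3/5 + 1/2·6/11 = 63/110.
By Bayes' rule, P(Bag A | blue) = 3/10 / 63/110 = 11/21 ≈ 0.5238.

11/21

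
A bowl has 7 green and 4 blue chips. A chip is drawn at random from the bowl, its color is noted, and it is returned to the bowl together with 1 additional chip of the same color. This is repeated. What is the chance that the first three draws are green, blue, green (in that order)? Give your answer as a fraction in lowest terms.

56/429

Track the composition after each reinforcement of +1.
P = (7/11) · (4/12) · (8/13) = 56/429 ≈ 0.1305.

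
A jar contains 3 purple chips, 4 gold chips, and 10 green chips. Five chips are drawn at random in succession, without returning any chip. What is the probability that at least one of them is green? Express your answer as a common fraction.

Use the complement: P(at least one green) = 1 − P(no green).
P(none) = C(7,5)/C(17,5) = 21/6188.
So P = 1 − 21/6188 = 881/884 ≈ 0.9966.

881/884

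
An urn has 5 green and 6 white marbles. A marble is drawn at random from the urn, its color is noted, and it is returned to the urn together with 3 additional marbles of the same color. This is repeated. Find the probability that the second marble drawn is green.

Condition on the first draw. If first is green (prob 5/11), second-green has prob (8)/(14); if not (prob 6/11), it has prob 5/(14).
P = (5/11)·(8/14) + (6/11)·(5/14) = 5/11 ≈ 0.4545.

5/11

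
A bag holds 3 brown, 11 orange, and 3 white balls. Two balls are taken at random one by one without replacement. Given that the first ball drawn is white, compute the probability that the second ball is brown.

3/16

After removing 1 white, the bag has 3 brown out of 16 remaining.
P(second is brown | given) = 3/16 ≈ 0.1875.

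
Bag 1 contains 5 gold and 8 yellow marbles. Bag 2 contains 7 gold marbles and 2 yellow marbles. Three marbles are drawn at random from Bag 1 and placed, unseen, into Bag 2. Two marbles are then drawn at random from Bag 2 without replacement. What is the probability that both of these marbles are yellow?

25/286

Condition on how many of the transferred marbles are yellow (from Bag 1: 8 yellow of 13; then Bag 2 has 12 total).
  0 yellow: C(8,0)C(5,3)/C(13,3) = 5/143; then P = C(2,2)/C(12,2) = 1/66
  1 yellow: C(8,1)C(5,2)/C(13,3) = 40/143; then P = C(3,2)/C(12,2) = 1/22
  2 yellow: C(8,2)C(5,1)/C(13,3) = 70/143; then P = C(4,2)/C(12,2) = 1/11
  3 yellow: C(8,3)C(5,0)/C(13,3) = 28/143; then P = C(5,2)/C(12,2) = 5/33
P(both yellow) = 25/286 ≈ 0.0874.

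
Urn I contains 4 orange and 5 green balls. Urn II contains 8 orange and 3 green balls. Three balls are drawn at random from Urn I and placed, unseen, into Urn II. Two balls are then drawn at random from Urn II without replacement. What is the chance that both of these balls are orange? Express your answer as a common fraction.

Condition on how many of the transferred balls are orange (from Urn I: 4 orange of 9; then Urn II has 14 total).
  0 orange: C(4,0)C(5,3)/C(9,3) = 5/42; then P = C(8,2)/C(14,2) = 4/13
  1 orange: C(4,1)C(5,2)/C(9,3) = 10/21; then P = C(9,2)/C(14,2) = 36/91
  2 orange: C(4,2)C(5,1)/C(9,3) = 5/14; then P = C(10,2)/C(14,2) = 45/91
  3 orange: C(4,3)C(5,0)/C(9,3) = 1/21; then P = C(11,2)/C(14,2) = 55/91
P(both orange) = 235/546 ≈ 0.4304.

235/546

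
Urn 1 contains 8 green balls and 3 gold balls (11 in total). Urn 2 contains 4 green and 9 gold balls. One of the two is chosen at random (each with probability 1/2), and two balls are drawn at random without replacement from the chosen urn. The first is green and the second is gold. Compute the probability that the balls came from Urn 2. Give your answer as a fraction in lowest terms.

P(E | Urn 1) = 12/55; P(E | Urn 2) = 3/13.
P(E) = 1/2·12/55 + 1/2·3/13 = 321/1430.
By Bayes' rule, P(Urn 2 | E) = 3/26 / 321/1430 = 55/107 ≈ 0.5140.

55/107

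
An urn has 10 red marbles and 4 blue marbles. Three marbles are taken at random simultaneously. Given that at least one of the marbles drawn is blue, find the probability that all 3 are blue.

1/61

P(all 3 blue) = C(4,3)/C(14,3) = 1/91; P(at least one blue) = 1 − C(10,3)/C(14,3) = 61/91.
Since 'all 3 blue' ⊆ 'at least one blue', P(all 3 | at least one) = 1/91 / 61/91 = 1/61 ≈ 0.0164.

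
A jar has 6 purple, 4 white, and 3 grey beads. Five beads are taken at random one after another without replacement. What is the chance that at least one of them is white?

Use the complement: P(at least one white) = 1 − P(no white).
P(none) = C(9,5)/C(13,5) = 126/1287.
So P = 1 − 126/1287 = 129/143 ≈ 0.9021.

129/143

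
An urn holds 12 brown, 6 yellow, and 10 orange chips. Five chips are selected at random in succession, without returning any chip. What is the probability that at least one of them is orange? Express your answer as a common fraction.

Use the complement: P(at least one orange) = 1 − P(no orange).
P(none) = C(18,5)/C(28,5) = 8568/98280.
So P = 1 − 8568/98280 = 178/195 ≈ 0.9128.

178/195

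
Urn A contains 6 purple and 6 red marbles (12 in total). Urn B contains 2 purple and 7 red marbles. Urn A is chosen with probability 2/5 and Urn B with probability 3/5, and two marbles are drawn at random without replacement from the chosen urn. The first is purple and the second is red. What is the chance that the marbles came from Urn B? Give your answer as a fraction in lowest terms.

77/149

P(E | Urn A) = 3/11; P(E | Urn B) = 7/36.
P(E) = 2/5·3/11 + 3/5·7/36 = 149/660.
By Bayes' rule, P(Urn B | E) = 7/60 / 149/660 = 77/149 ≈ 0.5168.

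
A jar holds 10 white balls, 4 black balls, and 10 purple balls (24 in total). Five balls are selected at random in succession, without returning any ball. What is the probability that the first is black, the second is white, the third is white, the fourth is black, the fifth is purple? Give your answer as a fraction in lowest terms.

15/7084

Multiply the conditional probability of each draw in order, without replacement, so each draw removes one from its color and from the total.
P = (4/24) · (10/23) · (9/22) · (3/21) · (10/20) = 15/7084 ≈ 0.0021.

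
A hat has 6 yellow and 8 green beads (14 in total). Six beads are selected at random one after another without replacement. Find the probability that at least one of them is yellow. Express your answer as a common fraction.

425/429

Use the complement: P(at least one yellow) = 1 − P(no yellow).
P(none) = C(8,6)/C(14,6) = 28/3003.
So P = 1 − 28/3003 = 425/429 ≈ 0.9907.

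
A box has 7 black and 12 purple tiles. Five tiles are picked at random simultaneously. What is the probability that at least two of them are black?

Sum the hypergeometric tail for j = 2,…,5 black tiles.
Favorable = C(7,2)·C(12,3) + C(7,3)·C(12,2) + C(7,4)·C(12,1) + C(7,5)·C(12,0) = 7371; total = C(19,5) = 11628.
P = 7371/11628 = 819/1292 ≈ 0.6339.

819/1292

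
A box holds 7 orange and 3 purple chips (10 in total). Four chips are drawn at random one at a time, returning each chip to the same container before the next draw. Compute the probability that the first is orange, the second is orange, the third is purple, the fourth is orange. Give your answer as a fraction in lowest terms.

Multiply the conditional probability of each draw in order, with replacement (the composition resets each draw).
P = (7/10) · (7/10) · (3/10) · (7/10) = 1029/10000 ≈ 0.1029.

1029/10000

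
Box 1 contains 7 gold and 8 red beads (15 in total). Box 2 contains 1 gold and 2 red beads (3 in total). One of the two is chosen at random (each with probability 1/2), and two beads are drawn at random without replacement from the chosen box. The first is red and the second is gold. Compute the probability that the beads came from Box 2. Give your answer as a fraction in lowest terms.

5/9

P(E | Box 1) = 4/15; P(E | Box 2) = 1/3.
P(E) = 1/2·4/15 + 1/2·1/3 = 3/10.
By Bayes' rule, P(Box 2 | E) = 1/6 / 3/10 = 5/9 ≈ 0.5556.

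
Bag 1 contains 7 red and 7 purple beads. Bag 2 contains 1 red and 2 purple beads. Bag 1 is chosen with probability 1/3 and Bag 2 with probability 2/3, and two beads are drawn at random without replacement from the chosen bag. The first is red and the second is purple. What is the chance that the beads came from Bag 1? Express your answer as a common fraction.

21/73

P(E | Bag 1) = 7/26; P(E | Bag 2) = 1/3.
P(E) = 1/3·7/26 + 2/3·1/3 = 73/234.
By Bayes' rule, P(Bag 1 | E) = 7/78 / 73/234 = 21/73 ≈ 0.2877.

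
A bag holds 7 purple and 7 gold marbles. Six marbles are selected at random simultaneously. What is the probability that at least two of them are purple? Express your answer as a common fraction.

Sum the hypergeometric tail for j = 2,…,6 purple marbles.
Favorable = C(7,2)·C(7,4) + C(7,3)·C(7,3) + C(7,4)·C(7,2) + C(7,5)·C(7,1) + C(7,6)·C(7,0) = 2849; total = C(14,6) = 3003.
P = 2849/3003 = 37/39 ≈ 0.9487.

37/39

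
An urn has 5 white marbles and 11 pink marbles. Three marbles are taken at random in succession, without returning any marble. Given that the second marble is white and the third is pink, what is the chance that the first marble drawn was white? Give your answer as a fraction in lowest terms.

P(first=white and the second marble is white and the third is pink) = (5/16)·(4/15)·(11/14) = 11/168.
P(E) = Σ over first color = 11/168 + 55/336 = 11/48.
By Bayes, P(first=white | E) = 11/168 / 11/48 = 2/7 ≈ 0.2857.

2/7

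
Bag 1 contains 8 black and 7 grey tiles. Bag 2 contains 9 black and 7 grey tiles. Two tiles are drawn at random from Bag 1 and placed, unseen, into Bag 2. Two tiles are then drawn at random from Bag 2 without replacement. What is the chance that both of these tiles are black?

Condition on how many of the transferred tiles are black (from Bag 1: 8 black of 15; then Bag 2 has 18 total).
  0 black: C(8,0)C(7,2)/C(15,2) = 1/5; then P = C(9,2)/C(18,2) = 4/17
  1 black: C(8,1)C(7,1)/C(15,2) = 8/15; then P = C(10,2)/C(18,2) = 5/17
  2 black: C(8,2)C(7,0)/C(15,2) = 4/15; then P = C(11,2)/C(18,2) = 55/153
P(both black) = 688/2295 ≈ 0.2998.

688/2295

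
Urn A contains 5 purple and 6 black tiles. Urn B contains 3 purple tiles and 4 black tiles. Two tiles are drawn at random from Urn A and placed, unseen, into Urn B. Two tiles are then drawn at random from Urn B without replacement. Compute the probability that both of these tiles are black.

13/44

Condition on how many of the transferred tiles are black (from Urn A: 6 black of 11; then Urn B has 9 total).
  0 black: C(6,0)C(5,2)/C(11,2) = 2/11; then P = C(4,2)/C(9,2) = 1/6
  1 black: C(6,1)C(5,1)/C(11,2) = 6/11; then P = C(5,2)/C(9,2) = 5/18
  2 black: C(6,2)C(5,0)/C(11,2) = 3/11; then P = C(6,2)/C(9,2) = 5/12
P(both black) = 13/44 ≈ 0.2955.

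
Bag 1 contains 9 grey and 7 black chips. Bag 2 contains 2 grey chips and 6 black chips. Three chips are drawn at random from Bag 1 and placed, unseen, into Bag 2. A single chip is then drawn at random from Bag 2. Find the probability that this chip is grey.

59/176

Condition on how many of the transferred chips are grey (from Bag 1: 9 grey of 16; then Bag 2 has 11 total).
  0 grey: C(9,0)C(7,3)/C(16,3) = 1/16; then P = 2/11
  1 grey: C(9,1)C(7,2)/C(16,3) = 27/80; then P = 3/11
  2 grey: C(9,2)C(7,1)/C(16,3) = 9/20; then P = 4/11
  3 grey: C(9,3)C(7,0)/C(16,3) = 3/20; then P = 5/11
P(grey from Bag 2) = 59/176 ≈ 0.3352.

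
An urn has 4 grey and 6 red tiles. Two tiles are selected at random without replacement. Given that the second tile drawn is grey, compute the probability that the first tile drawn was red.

P(first=red and the second tile drawn is grey) = (6/10)·(4/9) = 4/15.
P(the second tile drawn is grey) = Σ over first color = 2/15 + 4/15 = 2/5.
By Bayes, P(first=red | the second tile drawn is grey) = 4/15 / 2/5 = 2/3 ≈ 0.6667.

2/3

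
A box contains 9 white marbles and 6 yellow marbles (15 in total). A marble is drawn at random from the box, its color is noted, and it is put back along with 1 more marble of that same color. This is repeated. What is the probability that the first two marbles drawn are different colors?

9/20

Either white then yellow, or yellow then white; after the first draw the total is 16.
P = (9/15)·(6/16) + (6/15)·(9/16) = 9/20 ≈ 0.4500.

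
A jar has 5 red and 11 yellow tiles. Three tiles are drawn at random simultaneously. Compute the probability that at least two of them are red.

Sum the hypergeometric tail for j = 2,…,3 red tiles.
Favorable = C(5,2)·C(11,1) + C(5,3)·C(11,0) = 120; total = C(16,3) = 560.
P = 120/560 = 3/14 ≈ 0.2143.

3/14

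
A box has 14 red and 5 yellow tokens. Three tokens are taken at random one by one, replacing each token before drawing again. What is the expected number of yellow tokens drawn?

By linearity of expectation, E[X] = Σ P(draw i is yellow); each independent draw has P(yellow) = 5/19.
E[X] = 3 · 5/19 = 15/19 ≈ 0.7895.

15/19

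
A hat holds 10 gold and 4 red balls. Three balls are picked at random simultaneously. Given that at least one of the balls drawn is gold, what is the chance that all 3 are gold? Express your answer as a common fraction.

1/3

P(all 3 gold) = C(10,3)/C(14,3) = 30/91; P(at least one gold) = 1 − C(4,3)/C(14,3) = 90/91.
Since 'all 3 gold' ⊆ 'at least one gold', P(all 3 | at least one) = 30/91 / 90/91 = 1/3 ≈ 0.3333.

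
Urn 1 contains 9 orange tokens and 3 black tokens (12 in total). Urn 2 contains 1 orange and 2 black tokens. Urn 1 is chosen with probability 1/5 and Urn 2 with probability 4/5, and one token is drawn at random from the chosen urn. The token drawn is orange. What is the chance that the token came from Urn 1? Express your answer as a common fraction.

9/25

P(orange | Urn 1) = 3/4; P(orange | Urn 2) = 1/3.
P(orange) = 1/5·3/4 + 4/5·1/3 = 5/12.
By Bayes' rule, P(Urn 1 | orange) = 3/20 / 5/12 = 9/25 ≈ 0.3600.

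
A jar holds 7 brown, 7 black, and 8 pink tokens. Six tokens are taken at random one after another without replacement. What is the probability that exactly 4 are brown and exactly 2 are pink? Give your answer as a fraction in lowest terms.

Unordered draws without replacement: count favorable combinations over C(22,6).
Favorable = C(7,4) · C(7,0) · C(8,2) = 980; total = C(22,6) = 74613.
P = 980/74613 = 140/10659 ≈ 0.0131.

140/10659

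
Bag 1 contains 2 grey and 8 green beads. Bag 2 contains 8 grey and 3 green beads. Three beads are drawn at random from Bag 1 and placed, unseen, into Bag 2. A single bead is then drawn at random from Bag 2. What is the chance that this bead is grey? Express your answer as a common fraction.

43/70

Condition on how many of the transferred beads are grey (from Bag 1: 2 grey of 10; then Bag 2 has 14 total).
  0 grey: C(2,0)C(8,3)/C(10,3) = 7/15; then P = 8/14
  1 grey: C(2,1)C(8,2)/C(10,3) = 7/15; then P = 9/14
  2 grey: C(2,2)C(8,1)/C(10,3) = 1/15; then P = 10/14
P(grey from Bag 2) = 43/70 ≈ 0.6143.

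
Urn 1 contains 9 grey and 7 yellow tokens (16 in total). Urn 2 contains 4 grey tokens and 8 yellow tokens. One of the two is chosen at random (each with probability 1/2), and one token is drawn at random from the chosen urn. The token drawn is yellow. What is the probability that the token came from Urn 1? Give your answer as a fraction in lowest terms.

P(yellow | Urn 1) = 7/16; P(yellow | Urn 2) = 2/3.
P(yellow) = 1/2·7/16 + 1/2·2/3 = 53/96.
By Bayes' rule, P(Urn 1 | yellow) = 7/32 / 53/96 = 21/53 ≈ 0.3962.

21/53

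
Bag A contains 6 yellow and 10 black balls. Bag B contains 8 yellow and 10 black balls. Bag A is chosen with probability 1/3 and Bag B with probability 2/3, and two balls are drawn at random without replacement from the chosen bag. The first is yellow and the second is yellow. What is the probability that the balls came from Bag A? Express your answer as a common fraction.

P(E | Bag A) = 1/8; P(E | Bag B) = 28/153.
P(E) = 1/3·1/8 + 2/3·28/153 = 601/3672.
By Bayes' rule, P(Bag A | E) = 1/24 / 601/3672 = 153/601 ≈ 0.2546.

153/601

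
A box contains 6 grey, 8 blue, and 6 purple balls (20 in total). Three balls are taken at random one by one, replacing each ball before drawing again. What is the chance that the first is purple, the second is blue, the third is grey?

9/250

Multiply the conditional probability of each draw in order, with replacement (the composition resets each draw).
P = (6/20) · (8/20) · (6/20) = 9/250 ≈ 0.0360.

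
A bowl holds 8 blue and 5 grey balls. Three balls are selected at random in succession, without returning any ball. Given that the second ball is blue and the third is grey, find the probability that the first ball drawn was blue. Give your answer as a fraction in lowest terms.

P(first=blue and the second ball is blue and the third is grey) = (8/13)·(7/12)·(5/11) = 70/429.
P(E) = Σ over first color = 70/429 + 40/429 = 10/39.
By Bayes, P(first=blue | E) = 70/429 / 10/39 = 7/11 ≈ 0.6364.

7/11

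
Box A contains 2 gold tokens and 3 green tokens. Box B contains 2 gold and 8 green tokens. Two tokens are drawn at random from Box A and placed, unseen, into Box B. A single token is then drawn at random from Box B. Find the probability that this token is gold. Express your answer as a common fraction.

7/30

Condition on how many of the transferred tokens are gold (from Box A: 2 gold of 5; then Box B has 12 total).
  0 gold: C(2,0)C(3,2)/C(5,2) = 3/10; then P = 2/12
  1 gold: C(2,1)C(3,1)/C(5,2) = 3/5; then P = 3/12
  2 gold: C(2,2)C(3,0)/C(5,2) = 1/10; then P = 4/12
P(gold from Box B) = 7/30 ≈ 0.2333.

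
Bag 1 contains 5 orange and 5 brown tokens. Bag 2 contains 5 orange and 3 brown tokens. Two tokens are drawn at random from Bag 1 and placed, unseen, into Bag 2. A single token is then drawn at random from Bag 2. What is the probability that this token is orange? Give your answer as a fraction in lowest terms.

3/5

Condition on how many of the transferred tokens are orange (from Bag 1: 5 orange of 10; then Bag 2 has 10 total).
  0 orange: C(5,0)C(5,2)/C(10,2) = 2/9; then P = 5/10
  1 orange: C(5,1)C(5,1)/C(10,2) = 5/9; then P = 6/10
  2 orange: C(5,2)C(5,0)/C(10,2) = 2/9; then P = 7/10
P(orange from Bag 2) = 3/5 ≈ 0.6000.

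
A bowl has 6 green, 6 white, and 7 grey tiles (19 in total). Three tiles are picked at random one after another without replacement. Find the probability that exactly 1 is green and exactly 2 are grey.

42/323

Unordered draws without replacement: count favorable combinations over C(19,3).
Favorable = C(6,1) · C(6,0) · C(7,2) = 126; total = C(19,3) = 969.
P = 126/969 = 42/323 ≈ 0.1300.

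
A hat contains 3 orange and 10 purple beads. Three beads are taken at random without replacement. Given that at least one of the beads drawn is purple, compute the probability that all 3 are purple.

P(all 3 purple) = C(10,3)/C(13,3) = 60/143; P(at least one purple) = 1 − C(3,3)/C(13,3) = 285/286.
Since 'all 3 purple' ⊆ 'at least one purple', P(all 3 | at least one) = 60/143 / 285/286 = 8/19 ≈ 0.4211.

8/19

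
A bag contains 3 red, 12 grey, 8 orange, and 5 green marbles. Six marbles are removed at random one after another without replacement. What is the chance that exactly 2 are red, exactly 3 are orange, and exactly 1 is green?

Unordered draws without replacement: count favorable combinations over C(28,6).
Favorable = C(3,2) · C(12,0) · C(8,3) · C(5,1) = 840; total = C(28,6) = 376740.
P = 840/376740 = 2/897 ≈ 0.0022.

2/897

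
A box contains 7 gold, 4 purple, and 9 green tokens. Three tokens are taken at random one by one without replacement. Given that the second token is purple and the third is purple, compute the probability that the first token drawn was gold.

7/18

P(first=gold and the second token is purple and the third is purple) = (7/20)·(4/19)·(3/18) = 7/570.
P(E) = Σ over first color = 7/570 + 1/285 + 3/190 = 3/95.
By Bayes, P(first=gold | E) = 7/570 / 3/95 = 7/18 ≈ 0.3889.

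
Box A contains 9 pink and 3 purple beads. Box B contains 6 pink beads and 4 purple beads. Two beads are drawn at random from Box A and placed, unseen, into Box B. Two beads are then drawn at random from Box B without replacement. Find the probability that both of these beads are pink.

45/121

Condition on how many of the transferred beads are pink (from Box A: 9 pink of 12; then Box B has 12 total).
  0 pink: C(9,0)C(3,2)/C(12,2) = 1/22; then P = C(6,2)/C(12,2) = 5/22
  1 pink: C(9,1)C(3,1)/C(12,2) = 9/22; then P = C(7,2)/C(12,2) = 7/22
  2 pink: C(9,2)C(3,0)/C(12,2) = 6/11; then P = C(8,2)/C(12,2) = 14/33
P(both pink) = 45/121 ≈ 0.3719.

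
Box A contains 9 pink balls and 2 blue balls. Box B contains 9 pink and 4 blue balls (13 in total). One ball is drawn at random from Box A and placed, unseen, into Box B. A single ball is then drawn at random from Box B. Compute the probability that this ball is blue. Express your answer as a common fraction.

Condition on how many of the transferred balls are blue (from Box A: 2 blue of 11; then Box B has 14 total).
  0 blue: C(2,0)C(9,1)/C(11,1) = 9/11; then P = 4/14
  1 blue: C(2,1)C(9,0)/C(11,1) = 2/11; then P = 5/14
P(blue from Box B) = 23/77 ≈ 0.2987.

23/77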